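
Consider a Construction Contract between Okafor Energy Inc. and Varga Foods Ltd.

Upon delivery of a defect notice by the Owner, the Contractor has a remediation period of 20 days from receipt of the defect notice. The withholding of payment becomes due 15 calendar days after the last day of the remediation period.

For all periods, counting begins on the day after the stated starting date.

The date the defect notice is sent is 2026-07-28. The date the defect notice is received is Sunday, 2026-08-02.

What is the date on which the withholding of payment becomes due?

The last day of the remediation period: 2026-08-02 + 20 days = 2026-08-22.
Adding 15 calendar days to 2026-08-22 gives 2026-09-06, which is the date on which the withholding of payment becomes due.

2026-09-06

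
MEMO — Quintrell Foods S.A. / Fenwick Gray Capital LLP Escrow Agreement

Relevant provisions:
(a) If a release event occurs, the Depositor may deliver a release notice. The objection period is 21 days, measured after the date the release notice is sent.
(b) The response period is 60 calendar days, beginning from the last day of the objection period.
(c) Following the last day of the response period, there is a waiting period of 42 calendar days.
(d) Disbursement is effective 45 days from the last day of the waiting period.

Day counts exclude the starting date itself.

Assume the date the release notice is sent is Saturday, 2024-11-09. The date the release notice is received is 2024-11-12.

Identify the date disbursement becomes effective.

2025-04-26

Adding 21 calendar days to 2024-11-09 gives 2024-11-30, which is the last day of the objection period.
Adding 60 calendar days to 2024-11-30 gives 2025-01-29, which is the last day of the response period.
The last day of the waiting period: 2025-01-29 + 42 days = 2025-03-12.
The date disbursement becomes effective: 45 calendar days after 2025-03-12 is 2025-04-26.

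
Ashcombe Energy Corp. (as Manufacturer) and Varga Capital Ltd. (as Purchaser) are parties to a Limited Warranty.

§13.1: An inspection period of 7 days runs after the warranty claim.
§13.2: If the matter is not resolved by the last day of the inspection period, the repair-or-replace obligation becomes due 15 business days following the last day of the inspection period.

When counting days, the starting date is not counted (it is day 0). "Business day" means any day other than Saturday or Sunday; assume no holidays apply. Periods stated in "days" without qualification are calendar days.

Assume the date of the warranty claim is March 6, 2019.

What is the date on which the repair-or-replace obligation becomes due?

April 3, 2019

Adding 7 calendar days to March 6, 2019 gives March 13, 2019, which is the last day of the inspection period.
From Wednesday, March 13, 2019, 15 business days (Mar 14, Mar 15, Mar 18, Mar 19, …, Apr 1, Apr 2, Apr 3, skipping weekends) brings us to Wednesday, April 3, 2019, which is the date on which the repair-or-replace obligation becomes due.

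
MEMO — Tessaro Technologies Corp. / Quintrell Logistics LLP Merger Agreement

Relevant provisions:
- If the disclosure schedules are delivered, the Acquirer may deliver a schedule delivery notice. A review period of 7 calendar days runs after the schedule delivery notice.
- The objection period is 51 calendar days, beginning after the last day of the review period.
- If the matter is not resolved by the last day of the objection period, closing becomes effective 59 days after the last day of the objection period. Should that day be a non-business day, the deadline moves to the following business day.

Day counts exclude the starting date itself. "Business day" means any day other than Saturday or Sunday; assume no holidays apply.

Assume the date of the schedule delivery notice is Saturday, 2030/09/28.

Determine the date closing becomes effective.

2031/01/23

Adding 7 calendar days to 2030/09/28 gives 2030/10/05, which is the last day of the review period.
The last day of the objection period: 2030/10/05 + 51 days = 2030/11/25.
The date closing becomes effective: 59 calendar days after 2030/11/25 is 2031/01/23. 2031/01/23 is a Thursday, so no roll-forward applies.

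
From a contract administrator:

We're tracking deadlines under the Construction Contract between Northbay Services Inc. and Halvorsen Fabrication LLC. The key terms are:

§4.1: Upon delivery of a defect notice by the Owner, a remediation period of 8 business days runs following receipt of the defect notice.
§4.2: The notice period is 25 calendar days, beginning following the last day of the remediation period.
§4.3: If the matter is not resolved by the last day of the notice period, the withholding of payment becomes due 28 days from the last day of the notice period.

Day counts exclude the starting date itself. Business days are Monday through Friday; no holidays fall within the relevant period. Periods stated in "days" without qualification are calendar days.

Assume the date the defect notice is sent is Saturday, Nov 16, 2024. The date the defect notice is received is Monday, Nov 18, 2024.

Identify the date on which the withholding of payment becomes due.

Jan 20, 2025

The last day of the remediation period: counting 8 business days from Monday, Nov 18, 2024 (Nov 19, Nov 20, Nov 21, Nov 22, Nov 25, Nov 26, Nov 27, Nov 28, skipping weekends) reaches Thursday, Nov 28, 2024.
The last day of the notice period: 25 calendar days after Nov 28, 2024 is Dec 23, 2024.
Adding 28 calendar days to Dec 23, 2024 gives Jan 20, 2025, which is the date on which the withholding of payment becomes due.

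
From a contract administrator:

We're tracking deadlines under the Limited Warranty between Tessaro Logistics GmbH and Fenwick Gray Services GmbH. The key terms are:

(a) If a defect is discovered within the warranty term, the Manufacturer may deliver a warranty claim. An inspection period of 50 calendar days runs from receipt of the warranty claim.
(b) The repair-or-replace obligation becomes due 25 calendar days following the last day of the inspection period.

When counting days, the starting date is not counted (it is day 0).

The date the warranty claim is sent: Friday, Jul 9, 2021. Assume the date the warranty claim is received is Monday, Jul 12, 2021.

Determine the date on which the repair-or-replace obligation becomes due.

Adding 50 calendar days to Jul 12, 2021 gives Aug 31, 2021, which is the last day of the inspection period.
The date on which the repair-or-replace obligation becomes due: 25 calendar days after Aug 31, 2021 is Sep 25, 2021.

Sep 25, 2021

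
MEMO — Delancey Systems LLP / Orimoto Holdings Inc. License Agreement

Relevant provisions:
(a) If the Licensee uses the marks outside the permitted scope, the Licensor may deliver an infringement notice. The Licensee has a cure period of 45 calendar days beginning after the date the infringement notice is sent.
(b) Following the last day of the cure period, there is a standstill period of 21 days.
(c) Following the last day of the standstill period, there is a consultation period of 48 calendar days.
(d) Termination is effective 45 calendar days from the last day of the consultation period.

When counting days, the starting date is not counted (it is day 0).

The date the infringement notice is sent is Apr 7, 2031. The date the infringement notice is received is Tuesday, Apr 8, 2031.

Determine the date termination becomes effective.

Sep 13, 2031

The last day of the cure period: Apr 7, 2031 + 45 days = May 22, 2031.
The last day of the standstill period: 21 calendar days after May 22, 2031 is Jun 12, 2031.
The last day of the consultation period: 48 calendar days after Jun 12, 2031 is Jul 30, 2031.
The date termination becomes effective: Jul 30, 2031 + 45 days = Sep 13, 2031.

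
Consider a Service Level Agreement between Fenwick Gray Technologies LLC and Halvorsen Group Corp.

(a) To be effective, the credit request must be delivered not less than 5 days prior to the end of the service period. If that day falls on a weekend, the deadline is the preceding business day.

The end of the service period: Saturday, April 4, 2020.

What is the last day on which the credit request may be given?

March 30, 2020

Counting back 5 calendar days from April 4, 2020 gives March 30, 2020. That is a Monday, so no adjustment is needed.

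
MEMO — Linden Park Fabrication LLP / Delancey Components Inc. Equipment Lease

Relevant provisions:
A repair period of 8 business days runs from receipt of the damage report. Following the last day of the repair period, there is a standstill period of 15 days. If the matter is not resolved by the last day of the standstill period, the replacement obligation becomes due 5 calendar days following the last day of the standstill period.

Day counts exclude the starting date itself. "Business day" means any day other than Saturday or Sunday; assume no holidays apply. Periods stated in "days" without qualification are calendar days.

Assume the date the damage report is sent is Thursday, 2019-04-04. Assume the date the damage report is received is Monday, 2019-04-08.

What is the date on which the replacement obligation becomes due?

2019-05-08

The last day of the repair period: 8 business days after Monday, 2019-04-08, skipping weekends — Apr 9, Apr 10, Apr 11, Apr 12, Apr 15, Apr 16, Apr 17, Apr 18 — lands on Thursday, 2019-04-18.
The last day of the standstill period: 15 calendar days after 2019-04-18 is 2019-05-03.
Adding 5 calendar days to 2019-05-03 gives 2019-05-08, which is the date on which the replacement obligation becomes due.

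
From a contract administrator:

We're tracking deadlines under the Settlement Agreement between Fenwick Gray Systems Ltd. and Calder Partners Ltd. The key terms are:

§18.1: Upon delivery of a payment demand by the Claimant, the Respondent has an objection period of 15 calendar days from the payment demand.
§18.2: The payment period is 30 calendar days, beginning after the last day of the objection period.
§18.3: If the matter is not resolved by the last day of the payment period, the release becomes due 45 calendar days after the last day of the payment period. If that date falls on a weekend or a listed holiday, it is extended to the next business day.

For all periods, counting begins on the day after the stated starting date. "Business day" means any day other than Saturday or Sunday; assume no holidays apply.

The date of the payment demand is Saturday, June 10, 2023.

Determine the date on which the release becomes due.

September 8, 2023

Adding 15 calendar days to June 10, 2023 gives June 25, 2023, which is the last day of the objection period.
The last day of the payment period: June 25, 2023 + 30 days = July 25, 2023.
The date on which the release becomes due: July 25, 2023 + 45 days = September 8, 2023. September 8, 2023 is a Friday, so no roll-forward applies.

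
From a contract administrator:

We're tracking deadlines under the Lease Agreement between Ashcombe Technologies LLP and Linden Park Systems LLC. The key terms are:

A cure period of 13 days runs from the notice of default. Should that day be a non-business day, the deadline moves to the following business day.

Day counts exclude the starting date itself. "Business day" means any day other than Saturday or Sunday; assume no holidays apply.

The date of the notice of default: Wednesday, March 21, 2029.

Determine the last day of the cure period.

April 3, 2029

The last day of the cure period: 13 calendar days after March 21, 2029 is April 3, 2029. April 3, 2029 is a Tuesday, so no roll-forward applies.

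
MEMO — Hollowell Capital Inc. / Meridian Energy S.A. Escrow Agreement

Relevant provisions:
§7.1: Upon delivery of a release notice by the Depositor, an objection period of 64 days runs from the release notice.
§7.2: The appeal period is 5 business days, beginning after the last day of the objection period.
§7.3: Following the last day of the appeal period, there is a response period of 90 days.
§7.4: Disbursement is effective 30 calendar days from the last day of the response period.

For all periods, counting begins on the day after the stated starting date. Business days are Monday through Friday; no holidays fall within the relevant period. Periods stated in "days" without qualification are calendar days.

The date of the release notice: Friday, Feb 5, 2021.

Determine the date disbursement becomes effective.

The last day of the objection period: 64 calendar days after Feb 5, 2021 is Apr 10, 2021.
The last day of the appeal period: counting 5 business days from Saturday, Apr 10, 2021 (Apr 12, Apr 13, Apr 14, Apr 15, Apr 16, skipping weekends) reaches Friday, Apr 16, 2021.
Adding 90 calendar days to Apr 16, 2021 gives Jul 15, 2021, which is the last day of the response period.
Adding 30 calendar days to Jul 15, 2021 gives Aug 14, 2021, which is the date disbursement becomes effective.

Aug 14, 2021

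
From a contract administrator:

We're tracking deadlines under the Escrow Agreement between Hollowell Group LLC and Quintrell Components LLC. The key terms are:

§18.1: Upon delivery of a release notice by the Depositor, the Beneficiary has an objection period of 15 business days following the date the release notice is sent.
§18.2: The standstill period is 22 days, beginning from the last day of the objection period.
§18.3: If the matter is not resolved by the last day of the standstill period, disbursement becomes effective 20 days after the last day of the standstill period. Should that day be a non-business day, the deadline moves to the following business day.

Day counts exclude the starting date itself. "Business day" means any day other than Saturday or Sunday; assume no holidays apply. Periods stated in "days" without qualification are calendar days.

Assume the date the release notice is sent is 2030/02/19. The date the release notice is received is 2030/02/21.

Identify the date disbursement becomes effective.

The last day of the objection period: 15 business days after Tuesday, 2030/02/19, skipping weekends — Feb 20, Feb 21, Feb 22, Feb 25, …, Mar 8, Mar 11, Mar 12 — lands on Tuesday, 2030/03/12.
Adding 22 calendar days to 2030/03/12 gives 2030/04/03, which is the last day of the standstill period.
The date disbursement becomes effective: 20 calendar days after 2030/04/03 is 2030/04/23. 2030/04/23 is a Tuesday, so no roll-forward applies.

2030/04/23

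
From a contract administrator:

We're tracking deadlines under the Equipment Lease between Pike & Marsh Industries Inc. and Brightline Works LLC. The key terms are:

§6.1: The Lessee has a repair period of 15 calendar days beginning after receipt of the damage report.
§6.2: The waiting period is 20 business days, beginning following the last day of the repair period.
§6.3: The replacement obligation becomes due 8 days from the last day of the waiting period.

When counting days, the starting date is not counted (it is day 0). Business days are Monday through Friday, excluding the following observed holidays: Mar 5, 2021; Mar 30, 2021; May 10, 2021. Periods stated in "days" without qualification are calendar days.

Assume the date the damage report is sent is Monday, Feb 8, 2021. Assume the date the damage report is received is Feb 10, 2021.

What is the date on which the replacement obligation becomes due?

Apr 3, 2021

Adding 15 calendar days to Feb 10, 2021 gives Feb 25, 2021, which is the last day of the repair period.
The last day of the waiting period: 20 business days after Thursday, Feb 25, 2021, skipping weekends and the listed holiday on Mar 5 — Feb 26, Mar 1, Mar 2, Mar 3, …, Mar 24, Mar 25, Mar 26 — lands on Friday, Mar 26, 2021.
The date on which the replacement obligation becomes due: 8 calendar days after Mar 26, 2021 is Apr 3, 2021.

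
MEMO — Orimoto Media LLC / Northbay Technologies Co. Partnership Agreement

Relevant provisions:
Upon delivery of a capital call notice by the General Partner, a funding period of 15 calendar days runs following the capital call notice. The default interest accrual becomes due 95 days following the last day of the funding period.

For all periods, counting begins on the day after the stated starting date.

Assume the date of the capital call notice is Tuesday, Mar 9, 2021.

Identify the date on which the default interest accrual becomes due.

Jun 27, 2021

The last day of the funding period: 15 calendar days after Mar 9, 2021 is Mar 24, 2021.
Adding 95 calendar days to Mar 24, 2021 gives Jun 27, 2021, which is the date on which the default interest accrual becomes due.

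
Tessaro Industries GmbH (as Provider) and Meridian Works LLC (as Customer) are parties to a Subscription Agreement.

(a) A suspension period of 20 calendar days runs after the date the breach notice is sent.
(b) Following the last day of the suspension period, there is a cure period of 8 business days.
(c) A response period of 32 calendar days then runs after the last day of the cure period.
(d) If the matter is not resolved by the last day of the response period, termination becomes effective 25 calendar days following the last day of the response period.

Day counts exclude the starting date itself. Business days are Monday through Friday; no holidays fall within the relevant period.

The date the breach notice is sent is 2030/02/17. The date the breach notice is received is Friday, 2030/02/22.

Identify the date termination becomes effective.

2030/05/16

The last day of the suspension period: 20 calendar days after 2030/02/17 is 2030/03/09.
The last day of the cure period: 8 business days after Saturday, 2030/03/09, skipping weekends — Mar 11, Mar 12, Mar 13, Mar 14, Mar 15, Mar 18, Mar 19, Mar 20 — lands on Wednesday, 2030/03/20.
Adding 32 calendar days to 2030/03/20 gives 2030/04/21, which is the last day of the response period.
The date termination becomes effective: 2030/04/21 + 25 days = 2030/05/16.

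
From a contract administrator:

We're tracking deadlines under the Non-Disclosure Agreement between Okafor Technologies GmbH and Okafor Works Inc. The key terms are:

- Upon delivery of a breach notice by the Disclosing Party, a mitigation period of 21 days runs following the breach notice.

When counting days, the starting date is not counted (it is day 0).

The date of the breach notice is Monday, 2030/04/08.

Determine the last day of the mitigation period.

2030/04/29

Adding 21 calendar days to 2030/04/08 gives 2030/04/29, which is the last day of the mitigation period.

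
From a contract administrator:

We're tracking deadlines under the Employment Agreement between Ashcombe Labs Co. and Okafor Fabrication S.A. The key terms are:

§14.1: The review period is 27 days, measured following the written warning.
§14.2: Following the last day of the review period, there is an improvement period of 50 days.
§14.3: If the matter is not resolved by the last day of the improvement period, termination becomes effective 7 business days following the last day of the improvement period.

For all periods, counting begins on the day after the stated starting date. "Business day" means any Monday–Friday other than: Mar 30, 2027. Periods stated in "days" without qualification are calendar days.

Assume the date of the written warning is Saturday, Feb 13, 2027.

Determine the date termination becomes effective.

May 11, 2027

The last day of the review period: 27 calendar days after Feb 13, 2027 is Mar 12, 2027.
The last day of the improvement period: Mar 12, 2027 + 50 days = May 1, 2027.
The date termination becomes effective: counting 7 business days from Saturday, May 1, 2027 (May 3, May 4, May 5, May 6, May 7, May 10, May 11, skipping weekends) reaches Tuesday, May 11, 2027.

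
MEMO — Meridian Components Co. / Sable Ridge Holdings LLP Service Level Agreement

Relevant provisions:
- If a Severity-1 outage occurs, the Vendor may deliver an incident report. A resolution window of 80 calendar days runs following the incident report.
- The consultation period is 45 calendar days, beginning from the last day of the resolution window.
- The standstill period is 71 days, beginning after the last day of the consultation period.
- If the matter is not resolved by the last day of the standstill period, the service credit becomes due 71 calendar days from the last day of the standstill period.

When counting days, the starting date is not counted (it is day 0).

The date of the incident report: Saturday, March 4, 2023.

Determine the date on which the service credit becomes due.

The last day of the resolution window: 80 calendar days after March 4, 2023 is May 23, 2023.
The last day of the consultation period: May 23, 2023 + 45 days = July 7, 2023.
Adding 71 calendar days to July 7, 2023 gives September 16, 2023, which is the last day of the standstill period.
The date on which the service credit becomes due: 71 calendar days after September 16, 2023 is November 26, 2023.

November 26, 2023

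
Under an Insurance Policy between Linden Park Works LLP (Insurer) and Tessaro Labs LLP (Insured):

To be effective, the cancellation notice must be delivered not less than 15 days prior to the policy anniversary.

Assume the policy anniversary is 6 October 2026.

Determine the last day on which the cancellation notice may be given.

21 September 2026

6 October 2026 minus 15 days is 21 September 2026.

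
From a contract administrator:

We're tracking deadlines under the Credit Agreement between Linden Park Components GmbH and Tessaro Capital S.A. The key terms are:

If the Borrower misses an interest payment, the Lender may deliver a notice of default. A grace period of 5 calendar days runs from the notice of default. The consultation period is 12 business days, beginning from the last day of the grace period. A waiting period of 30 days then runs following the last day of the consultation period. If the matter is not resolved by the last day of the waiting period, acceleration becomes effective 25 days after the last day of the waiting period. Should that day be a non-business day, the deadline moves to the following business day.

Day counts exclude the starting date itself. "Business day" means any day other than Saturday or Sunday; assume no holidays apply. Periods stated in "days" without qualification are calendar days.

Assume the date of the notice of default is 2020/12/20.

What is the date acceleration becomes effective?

The last day of the grace period: 5 calendar days after 2020/12/20 is 2020/12/25.
The last day of the consultation period: 12 business days after Friday, 2020/12/25, skipping weekends — Dec 28, Dec 29, Dec 30, Dec 31, …, Jan 8, Jan 11, Jan 12 — lands on Tuesday, 2021/01/12.
Adding 30 calendar days to 2021/01/12 gives 2021/02/11, which is the last day of the waiting period.
The date acceleration becomes effective: 2021/02/11 + 25 days = 2021/03/08. 2021/03/08 is a Monday, so no roll-forward applies.

2021/03/08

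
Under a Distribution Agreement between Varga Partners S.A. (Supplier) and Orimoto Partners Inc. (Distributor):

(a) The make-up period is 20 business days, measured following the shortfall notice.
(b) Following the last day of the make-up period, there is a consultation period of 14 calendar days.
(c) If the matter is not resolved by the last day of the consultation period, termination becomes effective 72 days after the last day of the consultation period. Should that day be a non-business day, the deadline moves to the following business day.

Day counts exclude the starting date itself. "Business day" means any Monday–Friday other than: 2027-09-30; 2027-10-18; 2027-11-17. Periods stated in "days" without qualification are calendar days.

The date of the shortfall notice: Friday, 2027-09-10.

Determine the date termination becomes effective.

2028-01-05

The last day of the make-up period: counting 20 business days from Friday, 2027-09-10 (Sep 13, Sep 14, Sep 15, Sep 16, …, Oct 7, Oct 8, Oct 11, skipping weekends and the listed holiday on Sep 30) reaches Monday, 2027-10-11.
The last day of the consultation period: 2027-10-11 + 14 days = 2027-10-25.
The date termination becomes effective: 72 calendar days after 2027-10-25 is 2028-01-05. 2028-01-05 is a Wednesday and is not a listed holiday, so no roll-forward applies.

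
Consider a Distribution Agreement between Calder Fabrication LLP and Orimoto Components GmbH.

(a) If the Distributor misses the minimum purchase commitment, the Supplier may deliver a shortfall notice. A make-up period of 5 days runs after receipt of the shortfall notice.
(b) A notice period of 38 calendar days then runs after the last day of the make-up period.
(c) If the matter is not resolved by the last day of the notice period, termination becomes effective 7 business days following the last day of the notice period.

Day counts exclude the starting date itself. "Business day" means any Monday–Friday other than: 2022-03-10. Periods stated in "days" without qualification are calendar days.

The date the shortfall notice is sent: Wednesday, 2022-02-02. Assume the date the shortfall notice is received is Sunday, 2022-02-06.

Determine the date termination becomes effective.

The last day of the make-up period: 2022-02-06 + 5 days = 2022-02-11.
The last day of the notice period: 2022-02-11 + 38 days = 2022-03-21.
From Monday, 2022-03-21, 7 business days (Mar 22, Mar 23, Mar 24, Mar 25, Mar 28, Mar 29, Mar 30, skipping weekends) brings us to Wednesday, 2022-03-30, which is the date termination becomes effective.

2022-03-30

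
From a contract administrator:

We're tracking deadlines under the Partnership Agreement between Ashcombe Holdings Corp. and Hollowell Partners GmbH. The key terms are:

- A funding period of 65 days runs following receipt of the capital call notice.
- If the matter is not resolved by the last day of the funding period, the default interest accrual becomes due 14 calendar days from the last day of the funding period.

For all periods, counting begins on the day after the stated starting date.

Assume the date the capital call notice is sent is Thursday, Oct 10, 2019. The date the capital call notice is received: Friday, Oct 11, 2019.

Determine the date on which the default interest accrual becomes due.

Dec 29, 2019

The last day of the funding period: 65 calendar days after Oct 11, 2019 is Dec 15, 2019.
Adding 14 calendar days to Dec 15, 2019 gives Dec 29, 2019, which is the date on which the default interest accrual becomes due.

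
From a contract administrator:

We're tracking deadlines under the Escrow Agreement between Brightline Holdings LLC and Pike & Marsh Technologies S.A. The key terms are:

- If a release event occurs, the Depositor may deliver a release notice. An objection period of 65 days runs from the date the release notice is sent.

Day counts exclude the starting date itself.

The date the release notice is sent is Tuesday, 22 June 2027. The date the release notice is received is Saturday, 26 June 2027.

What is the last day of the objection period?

Adding 65 calendar days to 22 June 2027 gives 26 August 2027, which is the last day of the objection period.

26 August 2027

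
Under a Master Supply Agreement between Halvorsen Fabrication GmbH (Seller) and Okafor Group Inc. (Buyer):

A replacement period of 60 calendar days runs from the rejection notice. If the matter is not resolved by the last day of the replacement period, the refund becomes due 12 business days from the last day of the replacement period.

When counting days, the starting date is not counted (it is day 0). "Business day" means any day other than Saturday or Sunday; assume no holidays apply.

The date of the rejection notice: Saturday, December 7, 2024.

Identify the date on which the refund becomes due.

Adding 60 calendar days to December 7, 2024 gives February 5, 2025, which is the last day of the replacement period.
From Wednesday, February 5, 2025, 12 business days (Feb 6, Feb 7, Feb 10, Feb 11, …, Feb 19, Feb 20, Feb 21, skipping weekends) brings us to Friday, February 21, 2025, which is the date on which the refund becomes due.

February 21, 2025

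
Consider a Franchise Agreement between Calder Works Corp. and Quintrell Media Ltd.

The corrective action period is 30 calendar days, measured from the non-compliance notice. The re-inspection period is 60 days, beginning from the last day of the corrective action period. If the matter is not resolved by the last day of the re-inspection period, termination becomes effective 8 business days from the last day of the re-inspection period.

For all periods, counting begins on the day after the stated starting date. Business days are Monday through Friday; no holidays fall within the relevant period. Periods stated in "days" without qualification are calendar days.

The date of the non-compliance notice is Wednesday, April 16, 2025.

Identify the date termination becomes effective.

July 25, 2025

Adding 30 calendar days to April 16, 2025 gives May 16, 2025, which is the last day of the corrective action period.
The last day of the re-inspection period: May 16, 2025 + 60 days = July 15, 2025.
From Tuesday, July 15, 2025, 8 business days (Jul 16, Jul 17, Jul 18, Jul 21, Jul 22, Jul 23, Jul 24, Jul 25, skipping weekends) brings us to Friday, July 25, 2025, which is the date termination becomes effective.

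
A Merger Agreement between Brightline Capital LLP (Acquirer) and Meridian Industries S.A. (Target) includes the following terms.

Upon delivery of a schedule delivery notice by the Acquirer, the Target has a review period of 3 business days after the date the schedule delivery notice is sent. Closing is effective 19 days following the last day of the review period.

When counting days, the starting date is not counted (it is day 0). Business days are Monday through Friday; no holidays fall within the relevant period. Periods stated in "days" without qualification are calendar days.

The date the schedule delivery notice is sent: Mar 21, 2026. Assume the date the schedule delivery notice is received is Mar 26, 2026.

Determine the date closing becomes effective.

The last day of the review period: counting 3 business days from Saturday, Mar 21, 2026 (Mar 23, Mar 24, Mar 25, skipping weekends) reaches Wednesday, Mar 25, 2026.
Adding 19 calendar days to Mar 25, 2026 gives Apr 13, 2026, which is the date closing becomes effective.

Apr 13, 2026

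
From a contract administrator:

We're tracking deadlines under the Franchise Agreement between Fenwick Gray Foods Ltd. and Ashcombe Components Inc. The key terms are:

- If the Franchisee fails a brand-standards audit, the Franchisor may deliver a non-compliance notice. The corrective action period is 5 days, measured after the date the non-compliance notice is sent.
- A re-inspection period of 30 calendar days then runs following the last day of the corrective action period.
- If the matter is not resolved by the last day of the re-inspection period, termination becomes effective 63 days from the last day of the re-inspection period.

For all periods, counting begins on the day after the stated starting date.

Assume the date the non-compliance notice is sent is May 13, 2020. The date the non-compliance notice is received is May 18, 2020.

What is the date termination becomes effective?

The last day of the corrective action period: May 13, 2020 + 5 days = May 18, 2020.
Adding 30 calendar days to May 18, 2020 gives Jun 17, 2020, which is the last day of the re-inspection period.
Adding 63 calendar days to Jun 17, 2020 gives Aug 19, 2020, which is the date termination becomes effective.

Aug 19, 2020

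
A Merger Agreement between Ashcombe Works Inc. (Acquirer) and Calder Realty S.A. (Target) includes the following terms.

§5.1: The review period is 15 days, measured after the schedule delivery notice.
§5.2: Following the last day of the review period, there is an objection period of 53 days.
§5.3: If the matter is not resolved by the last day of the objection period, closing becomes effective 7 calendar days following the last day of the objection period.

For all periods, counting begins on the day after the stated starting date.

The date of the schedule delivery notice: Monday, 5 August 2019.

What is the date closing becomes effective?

The last day of the review period: 15 calendar days after 5 August 2019 is 20 August 2019.
Adding 53 calendar days to 20 August 2019 gives 12 October 2019, which is the last day of the objection period.
Adding 7 calendar days to 12 October 2019 gives 19 October 2019, which is the date closing becomes effective.

19 October 2019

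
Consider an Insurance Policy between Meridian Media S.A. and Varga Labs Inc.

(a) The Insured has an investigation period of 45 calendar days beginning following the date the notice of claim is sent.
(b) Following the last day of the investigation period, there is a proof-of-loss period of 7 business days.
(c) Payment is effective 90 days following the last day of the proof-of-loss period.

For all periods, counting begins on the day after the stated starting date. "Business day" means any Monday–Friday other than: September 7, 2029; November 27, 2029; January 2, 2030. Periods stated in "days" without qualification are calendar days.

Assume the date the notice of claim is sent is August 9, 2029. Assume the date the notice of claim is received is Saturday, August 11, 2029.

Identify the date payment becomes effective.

December 31, 2029

The last day of the investigation period: 45 calendar days after August 9, 2029 is September 23, 2029.
The last day of the proof-of-loss period: counting 7 business days from Sunday, September 23, 2029 (Sep 24, Sep 25, Sep 26, Sep 27, Sep 28, Oct 1, Oct 2, skipping weekends) reaches Tuesday, October 2, 2029.
Adding 90 calendar days to October 2, 2029 gives December 31, 2029, which is the date payment becomes effective.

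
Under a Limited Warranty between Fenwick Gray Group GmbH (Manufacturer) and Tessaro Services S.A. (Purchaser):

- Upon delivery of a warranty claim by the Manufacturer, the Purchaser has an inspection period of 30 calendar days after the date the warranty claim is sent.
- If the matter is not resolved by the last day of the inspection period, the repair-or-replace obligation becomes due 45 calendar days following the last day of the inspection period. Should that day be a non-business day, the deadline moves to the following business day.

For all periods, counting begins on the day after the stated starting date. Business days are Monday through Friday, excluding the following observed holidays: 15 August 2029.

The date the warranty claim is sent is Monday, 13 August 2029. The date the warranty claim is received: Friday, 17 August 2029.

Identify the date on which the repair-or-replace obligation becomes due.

The last day of the inspection period: 30 calendar days after 13 August 2029 is 12 September 2029.
The date on which the repair-or-replace obligation becomes due: 45 calendar days after 12 September 2029 is 27 October 2029. That falls on a Saturday, so it rolls to the next business day, Monday, 29 October 2029.

29 October 2029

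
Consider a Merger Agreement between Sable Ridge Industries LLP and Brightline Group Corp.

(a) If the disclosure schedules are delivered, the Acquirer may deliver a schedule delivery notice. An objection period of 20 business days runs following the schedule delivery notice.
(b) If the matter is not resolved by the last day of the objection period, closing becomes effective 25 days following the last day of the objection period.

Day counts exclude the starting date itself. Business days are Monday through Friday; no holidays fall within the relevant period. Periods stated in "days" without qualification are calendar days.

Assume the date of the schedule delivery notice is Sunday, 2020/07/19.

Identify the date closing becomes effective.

The last day of the objection period: 20 business days after Sunday, 2020/07/19, skipping weekends — Jul 20, Jul 21, Jul 22, Jul 23, …, Aug 12, Aug 13, Aug 14 — lands on Friday, 2020/08/14.
Adding 25 calendar days to 2020/08/14 gives 2020/09/08, which is the date closing becomes effective.

2020/09/08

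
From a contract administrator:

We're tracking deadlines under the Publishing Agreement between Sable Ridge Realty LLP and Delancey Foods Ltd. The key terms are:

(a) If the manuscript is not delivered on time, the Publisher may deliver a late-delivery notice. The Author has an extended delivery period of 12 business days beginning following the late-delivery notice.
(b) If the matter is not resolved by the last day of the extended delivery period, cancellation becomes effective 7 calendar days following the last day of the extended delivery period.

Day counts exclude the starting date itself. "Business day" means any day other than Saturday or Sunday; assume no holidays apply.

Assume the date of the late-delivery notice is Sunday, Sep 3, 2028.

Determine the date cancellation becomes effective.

From Sunday, Sep 3, 2028, 12 business days (Sep 4, Sep 5, Sep 6, Sep 7, …, Sep 15, Sep 18, Sep 19, skipping weekends) brings us to Tuesday, Sep 19, 2028, which is the last day of the extended delivery period.
The date cancellation becomes effective: 7 calendar days after Sep 19, 2028 is Sep 26, 2028.

Sep 26, 2028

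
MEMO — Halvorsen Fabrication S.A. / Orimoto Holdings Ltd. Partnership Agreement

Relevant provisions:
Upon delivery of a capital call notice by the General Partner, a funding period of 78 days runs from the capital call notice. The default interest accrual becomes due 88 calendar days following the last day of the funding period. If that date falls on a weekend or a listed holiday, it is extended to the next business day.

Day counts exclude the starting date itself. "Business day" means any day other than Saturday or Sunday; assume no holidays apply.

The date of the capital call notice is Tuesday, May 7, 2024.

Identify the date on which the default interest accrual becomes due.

The last day of the funding period: May 7, 2024 + 78 days = Jul 24, 2024.
The date on which the default interest accrual becomes due: 88 calendar days after Jul 24, 2024 is Oct 20, 2024. That falls on a Sunday, so it rolls to the next business day, Monday, Oct 21, 2024.

Oct 21, 2024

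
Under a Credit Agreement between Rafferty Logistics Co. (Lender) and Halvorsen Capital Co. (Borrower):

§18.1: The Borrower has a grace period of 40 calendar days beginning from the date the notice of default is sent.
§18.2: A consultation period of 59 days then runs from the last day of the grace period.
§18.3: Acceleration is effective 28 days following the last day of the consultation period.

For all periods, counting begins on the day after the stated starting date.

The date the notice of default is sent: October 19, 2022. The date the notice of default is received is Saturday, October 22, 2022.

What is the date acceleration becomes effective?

Adding 40 calendar days to October 19, 2022 gives November 28, 2022, which is the last day of the grace period.
The last day of the consultation period: 59 calendar days after November 28, 2022 is January 26, 2023.
The date acceleration becomes effective: 28 calendar days after January 26, 2023 is February 23, 2023.

February 23, 2023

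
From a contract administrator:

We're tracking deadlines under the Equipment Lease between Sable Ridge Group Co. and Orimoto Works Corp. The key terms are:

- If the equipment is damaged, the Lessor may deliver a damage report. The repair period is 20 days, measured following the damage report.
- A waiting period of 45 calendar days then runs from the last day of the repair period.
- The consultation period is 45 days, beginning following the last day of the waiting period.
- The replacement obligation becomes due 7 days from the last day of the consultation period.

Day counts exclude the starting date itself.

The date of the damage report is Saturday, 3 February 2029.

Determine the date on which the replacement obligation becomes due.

The last day of the repair period: 20 calendar days after 3 February 2029 is 23 February 2029.
The last day of the waiting period: 23 February 2029 + 45 days = 9 April 2029.
Adding 45 calendar days to 9 April 2029 gives 24 May 2029, which is the last day of the consultation period.
Adding 7 calendar days to 24 May 2029 gives 31 May 2029, which is the date on which the replacement obligation becomes due.

31 May 2029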